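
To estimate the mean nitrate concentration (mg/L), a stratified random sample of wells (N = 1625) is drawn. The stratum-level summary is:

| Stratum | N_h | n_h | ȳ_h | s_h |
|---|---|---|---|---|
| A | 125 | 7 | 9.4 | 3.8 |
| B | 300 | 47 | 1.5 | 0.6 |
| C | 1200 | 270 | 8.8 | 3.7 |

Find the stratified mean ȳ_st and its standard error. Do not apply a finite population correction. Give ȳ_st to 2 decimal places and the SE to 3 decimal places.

ȳ_st ≈ 7.50, SE ≈ 0.200

ȳ_st = Σ W_h ȳ_h = (125·9.4 + 300·1.5 + 1200·8.8)/1625 = 7.49846
V̂(ȳ_st) = Σ W_h² s_h²/n_h, with W_h = N_h/N and N = 1625:
  stratum A: (125/1625)²·3.8²/7 = 0.0122063
  stratum B: (300/1625)²·0.6²/47 = 0.00026106
  stratum C: (1200/1625)²·3.7²/270 = 0.02765
V̂(ȳ_st) = 0.0401173
SE(ȳ_st) = √0.0401173 = 0.200293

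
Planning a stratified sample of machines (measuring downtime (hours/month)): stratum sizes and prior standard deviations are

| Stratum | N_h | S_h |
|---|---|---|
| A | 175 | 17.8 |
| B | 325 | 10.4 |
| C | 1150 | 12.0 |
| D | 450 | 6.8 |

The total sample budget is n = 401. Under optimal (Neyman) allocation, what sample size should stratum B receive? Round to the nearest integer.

58

Neyman allocation: n_h = n · N_h S_h / Σ N_i S_i, with n = 401.
  stratum A: N_h·S_h = 175·17.8 = 3115.00
  stratum B: N_h·S_h = 325·10.4 = 3380.00
  stratum C: N_h·S_h = 1150·12.0 = 13800.00
  stratum D: N_h·S_h = 450·6.8 = 3060.00
Σ N_h S_h = 23355.00
n for stratum B = 401·3380.00/23355.00 = 58.034 → 58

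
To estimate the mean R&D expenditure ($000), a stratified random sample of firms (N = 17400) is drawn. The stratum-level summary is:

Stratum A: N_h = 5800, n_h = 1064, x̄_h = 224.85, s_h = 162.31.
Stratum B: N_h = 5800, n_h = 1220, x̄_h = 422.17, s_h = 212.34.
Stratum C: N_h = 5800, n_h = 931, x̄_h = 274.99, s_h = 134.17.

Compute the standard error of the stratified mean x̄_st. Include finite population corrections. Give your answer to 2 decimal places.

SE(x̄_st) ≈ 2.70

V̂(x̄_st) = Σ W_h² (1 − n_h/N_h) s_h²/n_h, with W_h = N_h/N and N = 17400:
  stratum A: (5800/17400)²·(1 − 1064/5800)·162.31²/1064 = 2.24642
  stratum B: (5800/17400)²·(1 − 1220/5800)·212.34²/1220 = 3.24264
  stratum C: (5800/17400)²·(1 − 931/5800)·134.17²/931 = 1.80356
V̂(x̄_st) = 7.29262
SE(x̄_st) = √7.29262 = 2.70048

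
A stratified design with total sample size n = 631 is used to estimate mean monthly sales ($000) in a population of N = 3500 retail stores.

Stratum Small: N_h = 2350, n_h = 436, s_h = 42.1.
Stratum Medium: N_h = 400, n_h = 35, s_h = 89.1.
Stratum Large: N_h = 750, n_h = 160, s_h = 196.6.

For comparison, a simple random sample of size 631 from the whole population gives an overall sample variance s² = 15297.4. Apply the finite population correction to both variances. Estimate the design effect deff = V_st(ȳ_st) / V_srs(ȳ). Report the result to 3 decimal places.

deff ≈ 0.650

V̂(ȳ_st) = Σ W_h² (1 − n_h/N_h) s_h²/n_h, with W_h = N_h/N and N = 3500:
  stratum Small: (2350/3500)²·(1 − 436/2350)·42.1²/436 = 1.49263
  stratum Medium: (400/3500)²·(1 − 35/400)·89.1²/35 = 2.70336
  stratum Large: (750/3500)²·(1 − 160/750)·196.6²/160 = 8.72618
V_st = 12.9222
V_srs = (1 − 631/3500)·15297.4/631 = 19.8724
deff = V_st / V_srs = 12.9222/19.8724 = 0.6503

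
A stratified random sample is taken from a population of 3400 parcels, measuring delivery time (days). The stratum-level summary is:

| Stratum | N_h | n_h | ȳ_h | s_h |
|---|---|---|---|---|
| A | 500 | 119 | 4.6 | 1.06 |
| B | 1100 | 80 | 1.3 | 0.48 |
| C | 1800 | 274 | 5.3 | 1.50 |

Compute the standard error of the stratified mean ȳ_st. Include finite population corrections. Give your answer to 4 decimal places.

SE(ȳ_st) ≈ 0.0489

V̂(ȳ_st) = Σ W_h² (1 − n_h/N_h) s_h²/n_h, with W_h = N_h/N and N = 3400:
  stratum A: (500/3400)²·(1 − 119/500)·1.06²/119 = 0.000155597
  stratum B: (1100/3400)²·(1 − 80/1100)·0.48²/80 = 0.000279529
  stratum C: (1800/3400)²·(1 − 274/1800)·1.50²/274 = 0.0019512
V̂(ȳ_st) = 0.00238632
SE(ȳ_st) = √0.00238632 = 0.04885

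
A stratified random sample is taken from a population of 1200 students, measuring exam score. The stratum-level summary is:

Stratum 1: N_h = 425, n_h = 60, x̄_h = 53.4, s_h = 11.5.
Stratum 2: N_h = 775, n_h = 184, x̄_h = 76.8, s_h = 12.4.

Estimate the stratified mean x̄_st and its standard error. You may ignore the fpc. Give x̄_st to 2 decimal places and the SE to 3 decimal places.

x̄_st ≈ 68.51, SE ≈ 0.791

x̄_st = Σ W_h x̄_h = (425·53.4 + 775·76.8)/1200 = 68.51250
V̂(x̄_st) = Σ W_h² s_h²/n_h, with W_h = N_h/N and N = 1200:
  stratum 1: (425/1200)²·11.5²/60 = 0.276478
  stratum 2: (775/1200)²·12.4²/184 = 0.348551
V̂(x̄_st) = 0.625029
SE(x̄_st) = √0.625029 = 0.790588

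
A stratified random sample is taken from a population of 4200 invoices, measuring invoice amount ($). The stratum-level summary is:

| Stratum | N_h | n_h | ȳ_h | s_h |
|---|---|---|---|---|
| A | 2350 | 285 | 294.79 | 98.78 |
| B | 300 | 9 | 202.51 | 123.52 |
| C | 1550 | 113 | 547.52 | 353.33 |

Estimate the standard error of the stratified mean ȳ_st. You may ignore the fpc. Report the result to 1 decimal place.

V̂(ȳ_st) = Σ W_h² s_h²/n_h, with W_h = N_h/N and N = 4200:
  stratum A: (2350/4200)²·98.78²/285 = 10.7184
  stratum B: (300/4200)²·123.52²/9 = 8.6492
  stratum C: (1550/4200)²·353.33²/113 = 150.469
V̂(ȳ_st) = 169.837
SE(ȳ_st) = √169.837 = 13.0321

SE(ȳ_st) ≈ 13.0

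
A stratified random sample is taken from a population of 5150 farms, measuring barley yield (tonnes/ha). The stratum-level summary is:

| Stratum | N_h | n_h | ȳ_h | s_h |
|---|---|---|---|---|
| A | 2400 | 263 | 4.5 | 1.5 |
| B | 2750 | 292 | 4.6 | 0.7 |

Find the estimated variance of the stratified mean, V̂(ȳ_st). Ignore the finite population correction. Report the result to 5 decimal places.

V̂(ȳ_st) = Σ W_h² s_h²/n_h, with W_h = N_h/N and N = 5150:
  stratum A: (2400/5150)²·1.5²/263 = 0.00185795
  stratum B: (2750/5150)²·0.7²/292 = 0.00047848
V̂(ȳ_st) = 0.00233643

V̂(ȳ_st) ≈ 0.00234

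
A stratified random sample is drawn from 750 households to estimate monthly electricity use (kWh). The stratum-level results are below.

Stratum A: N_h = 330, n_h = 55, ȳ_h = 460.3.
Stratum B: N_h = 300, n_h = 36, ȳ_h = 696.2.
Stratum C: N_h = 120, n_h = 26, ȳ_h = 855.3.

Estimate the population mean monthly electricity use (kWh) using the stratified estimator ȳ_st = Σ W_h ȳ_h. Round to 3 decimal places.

ȳ_st ≈ 617.860

N = Σ N_h = 750. Stratum weights W_h = N_h/N.
ȳ_st = (330·460.3 + 300·696.2 + 120·855.3) / 750 = 617.86000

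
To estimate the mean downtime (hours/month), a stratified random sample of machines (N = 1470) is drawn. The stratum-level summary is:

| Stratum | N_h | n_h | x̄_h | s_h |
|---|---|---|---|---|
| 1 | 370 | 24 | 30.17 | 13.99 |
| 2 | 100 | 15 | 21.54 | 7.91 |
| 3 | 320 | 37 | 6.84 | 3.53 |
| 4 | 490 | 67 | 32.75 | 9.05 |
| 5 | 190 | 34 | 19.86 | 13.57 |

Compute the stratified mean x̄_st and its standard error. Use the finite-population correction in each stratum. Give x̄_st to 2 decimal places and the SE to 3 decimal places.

x̄_st = Σ W_h x̄_h = (370·30.17 + 100·21.54 + 320·6.84 + 490·32.75 + 190·19.86)/1470 = 24.03170
V̂(x̄_st) = Σ W_h² (1 − n_h/N_h) s_h²/n_h, with W_h = N_h/N and N = 1470:
  stratum 1: (370/1470)²·(1 − 24/370)·13.99²/24 = 0.483134
  stratum 2: (100/1470)²·(1 − 15/100)·7.91²/15 = 0.0164076
  stratum 3: (320/1470)²·(1 − 37/320)·3.53²/37 = 0.014114
  stratum 4: (490/1470)²·(1 − 67/490)·9.05²/67 = 0.117253
  stratum 5: (190/1470)²·(1 − 34/190)·13.57²/34 = 0.074289
V̂(x̄_st) = 0.705197
SE(x̄_st) = √0.705197 = 0.83976

x̄_st ≈ 24.03, SE ≈ 0.840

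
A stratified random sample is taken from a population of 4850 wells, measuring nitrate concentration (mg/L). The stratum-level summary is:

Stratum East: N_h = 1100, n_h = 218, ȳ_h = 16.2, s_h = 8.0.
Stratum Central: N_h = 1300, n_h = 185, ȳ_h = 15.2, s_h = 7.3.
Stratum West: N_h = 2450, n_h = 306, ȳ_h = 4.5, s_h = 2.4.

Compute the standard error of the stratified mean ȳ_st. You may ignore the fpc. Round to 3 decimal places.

SE(ȳ_st) ≈ 0.201

V̂(ȳ_st) = Σ W_h² s_h²/n_h, with W_h = N_h/N and N = 4850:
  stratum East: (1100/4850)²·8.0²/218 = 0.0151017
  stratum Central: (1300/4850)²·7.3²/185 = 0.0206956
  stratum West: (2450/4850)²·2.4²/306 = 0.00480341
V̂(ȳ_st) = 0.0406007
SE(ȳ_st) = √0.0406007 = 0.201496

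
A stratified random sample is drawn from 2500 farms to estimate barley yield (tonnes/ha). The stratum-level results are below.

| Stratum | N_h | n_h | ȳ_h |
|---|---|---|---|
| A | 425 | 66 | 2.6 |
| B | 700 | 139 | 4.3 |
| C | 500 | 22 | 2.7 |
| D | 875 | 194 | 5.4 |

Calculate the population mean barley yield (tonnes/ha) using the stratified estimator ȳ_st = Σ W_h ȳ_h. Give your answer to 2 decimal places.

ȳ_st ≈ 4.08

N = Σ N_h = 2500. Stratum weights W_h = N_h/N.
ȳ_st = (425·2.6 + 700·4.3 + 500·2.7 + 875·5.4) / 2500 = 4.0760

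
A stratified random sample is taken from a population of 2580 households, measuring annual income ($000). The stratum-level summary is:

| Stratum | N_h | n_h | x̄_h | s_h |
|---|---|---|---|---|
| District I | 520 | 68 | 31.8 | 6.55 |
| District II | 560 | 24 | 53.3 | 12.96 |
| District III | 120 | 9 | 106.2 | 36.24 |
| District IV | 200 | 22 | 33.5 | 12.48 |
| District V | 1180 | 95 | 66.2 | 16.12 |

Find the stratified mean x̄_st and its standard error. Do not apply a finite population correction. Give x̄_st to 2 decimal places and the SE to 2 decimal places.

x̄_st ≈ 55.79, SE ≈ 1.13

x̄_st = Σ W_h x̄_h = (520·31.8 + 560·53.3 + 120·106.2 + 200·33.5 + 1180·66.2)/2580 = 55.79225
V̂(x̄_st) = Σ W_h² s_h²/n_h, with W_h = N_h/N and N = 2580:
  stratum District I: (520/2580)²·6.55²/68 = 0.0256295
  stratum District II: (560/2580)²·12.96²/24 = 0.329712
  stratum District III: (120/2580)²·36.24²/9 = 0.315687
  stratum District IV: (200/2580)²·12.48²/22 = 0.0425429
  stratum District V: (1180/2580)²·16.12²/95 = 0.572178
V̂(x̄_st) = 1.28575
SE(x̄_st) = √1.28575 = 1.13391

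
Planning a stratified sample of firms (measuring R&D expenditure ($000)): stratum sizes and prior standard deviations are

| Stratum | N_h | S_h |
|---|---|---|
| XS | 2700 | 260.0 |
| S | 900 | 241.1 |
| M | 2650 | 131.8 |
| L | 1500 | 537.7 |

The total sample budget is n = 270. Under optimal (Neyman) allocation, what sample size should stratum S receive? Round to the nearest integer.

Neyman allocation: n_h = n · N_h S_h / Σ N_i S_i, with n = 270.
  stratum XS: N_h·S_h = 2700·260.0 = 702000.00
  stratum S: N_h·S_h = 900·241.1 = 216990.00
  stratum M: N_h·S_h = 2650·131.8 = 349270.00
  stratum L: N_h·S_h = 1500·537.7 = 806550.00
Σ N_h S_h = 2074810.00
n for stratum S = 270·216990.00/2074810.00 = 28.237 → 28

28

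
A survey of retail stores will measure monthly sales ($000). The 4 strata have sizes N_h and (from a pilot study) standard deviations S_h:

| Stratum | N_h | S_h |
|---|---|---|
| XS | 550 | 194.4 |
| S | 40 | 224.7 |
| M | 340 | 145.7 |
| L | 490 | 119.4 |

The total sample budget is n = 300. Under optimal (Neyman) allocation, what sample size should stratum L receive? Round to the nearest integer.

78

Neyman allocation: n_h = n · N_h S_h / Σ N_i S_i, with n = 300.
  stratum XS: N_h·S_h = 550·194.4 = 106920.00
  stratum S: N_h·S_h = 40·224.7 = 8988.00
  stratum M: N_h·S_h = 340·145.7 = 49538.00
  stratum L: N_h·S_h = 490·119.4 = 58506.00
Σ N_h S_h = 223952.00
n for stratum L = 300·58506.00/223952.00 = 78.373 → 78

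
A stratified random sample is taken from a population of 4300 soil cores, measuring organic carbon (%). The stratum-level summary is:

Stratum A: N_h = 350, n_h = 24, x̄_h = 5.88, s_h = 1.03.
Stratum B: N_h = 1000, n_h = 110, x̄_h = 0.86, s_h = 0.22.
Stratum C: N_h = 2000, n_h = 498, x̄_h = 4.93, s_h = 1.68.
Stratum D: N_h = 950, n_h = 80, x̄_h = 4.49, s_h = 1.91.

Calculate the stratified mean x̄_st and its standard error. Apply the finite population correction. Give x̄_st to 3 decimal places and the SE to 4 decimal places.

x̄_st = Σ W_h x̄_h = (350·5.88 + 1000·0.86 + 2000·4.93 + 950·4.49)/4300 = 3.96360
V̂(x̄_st) = Σ W_h² (1 − n_h/N_h) s_h²/n_h, with W_h = N_h/N and N = 4300:
  stratum A: (350/4300)²·(1 − 24/350)·1.03²/24 = 0.00027278
  stratum B: (1000/4300)²·(1 − 110/1000)·0.22²/110 = 2.1179e-05
  stratum C: (2000/4300)²·(1 − 498/2000)·1.68²/498 = 0.000920772
  stratum D: (950/4300)²·(1 − 80/950)·1.91²/80 = 0.00203837
V̂(x̄_st) = 0.0032531
SE(x̄_st) = √0.0032531 = 0.0570359

x̄_st ≈ 3.964, SE ≈ 0.0570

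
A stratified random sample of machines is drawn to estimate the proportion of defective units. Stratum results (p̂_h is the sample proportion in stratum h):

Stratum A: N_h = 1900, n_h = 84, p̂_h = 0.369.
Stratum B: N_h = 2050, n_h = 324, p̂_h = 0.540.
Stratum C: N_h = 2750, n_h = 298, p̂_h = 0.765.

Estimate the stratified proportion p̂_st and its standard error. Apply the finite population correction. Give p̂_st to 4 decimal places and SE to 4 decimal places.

p̂_st ≈ 0.5839, SE ≈ 0.0192

N = 6700; stratum weights W_h = N_h/N.
p̂_st = Σ W_h p̂_h = (1900·0.369 + 2050·0.540 + 2750·0.765)/6700 = 0.58386
V̂(p̂_st) = Σ W_h² (1 − n_h/N_h) p̂_h(1−p̂_h)/(n_h−1):
  stratum A: (1900/6700)²·(1 − 84/1900)·0.369·0.631/83 = 0.000215624
  stratum B: (2050/6700)²·(1 − 324/2050)·0.540·0.460/323 = 6.0617e-05
  stratum C: (2750/6700)²·(1 − 298/2750)·0.765·0.235/297 = 9.09236e-05
V̂(p̂_st) = 0.000367165; SE = √V̂ = 0.0191615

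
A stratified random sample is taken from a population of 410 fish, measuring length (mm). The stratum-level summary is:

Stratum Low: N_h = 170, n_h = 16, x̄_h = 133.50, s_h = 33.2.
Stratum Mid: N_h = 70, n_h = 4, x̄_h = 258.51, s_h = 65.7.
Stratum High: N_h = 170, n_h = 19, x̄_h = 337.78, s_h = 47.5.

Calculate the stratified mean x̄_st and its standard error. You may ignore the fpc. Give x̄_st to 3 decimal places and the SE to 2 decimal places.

x̄_st = Σ W_h x̄_h = (170·133.50 + 70·258.51 + 170·337.78)/410 = 239.54463
V̂(x̄_st) = Σ W_h² s_h²/n_h, with W_h = N_h/N and N = 410:
  stratum Low: (170/410)²·33.2²/16 = 11.8437
  stratum Mid: (70/410)²·65.7²/4 = 31.4557
  stratum High: (170/410)²·47.5²/19 = 20.4157
V̂(x̄_st) = 63.715
SE(x̄_st) = √63.715 = 7.98217

x̄_st ≈ 239.545, SE ≈ 7.98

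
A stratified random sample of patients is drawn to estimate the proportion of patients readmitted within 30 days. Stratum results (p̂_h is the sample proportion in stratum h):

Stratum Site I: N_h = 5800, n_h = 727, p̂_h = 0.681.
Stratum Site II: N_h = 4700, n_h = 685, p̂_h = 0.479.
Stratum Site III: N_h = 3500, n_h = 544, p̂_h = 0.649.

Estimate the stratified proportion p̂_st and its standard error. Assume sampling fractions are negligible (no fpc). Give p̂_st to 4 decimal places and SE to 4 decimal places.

N = 14000; stratum weights W_h = N_h/N.
p̂_st = Σ W_h p̂_h = (5800·0.681 + 4700·0.479 + 3500·0.649)/14000 = 0.60519
V̂(p̂_st) = Σ W_h² p̂_h(1−p̂_h)/(n_h−1):
  stratum Site I: (5800/14000)²·0.681·0.319/726 = 5.13572e-05
  stratum Site II: (4700/14000)²·0.479·0.521/684 = 4.11203e-05
  stratum Site III: (3500/14000)²·0.649·0.351/543 = 2.622e-05
V̂(p̂_st) = 0.000118697; SE = √V̂ = 0.0108948

p̂_st ≈ 0.6052, SE ≈ 0.0109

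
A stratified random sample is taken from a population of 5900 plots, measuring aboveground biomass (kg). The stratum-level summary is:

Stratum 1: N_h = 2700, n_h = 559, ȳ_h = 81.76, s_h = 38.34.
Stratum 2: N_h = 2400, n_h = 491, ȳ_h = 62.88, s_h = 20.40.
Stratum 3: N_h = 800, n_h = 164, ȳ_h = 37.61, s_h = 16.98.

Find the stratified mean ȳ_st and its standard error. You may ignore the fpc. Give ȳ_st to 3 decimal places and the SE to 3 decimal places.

ȳ_st = Σ W_h ȳ_h = (2700·81.76 + 2400·62.88 + 800·37.61)/5900 = 68.09356
V̂(ȳ_st) = Σ W_h² s_h²/n_h, with W_h = N_h/N and N = 5900:
  stratum 1: (2700/5900)²·38.34²/559 = 0.550701
  stratum 2: (2400/5900)²·20.40²/491 = 0.140248
  stratum 3: (800/5900)²·16.98²/164 = 0.0323227
V̂(ȳ_st) = 0.723272
SE(ȳ_st) = √0.723272 = 0.850454

ȳ_st ≈ 68.094, SE ≈ 0.850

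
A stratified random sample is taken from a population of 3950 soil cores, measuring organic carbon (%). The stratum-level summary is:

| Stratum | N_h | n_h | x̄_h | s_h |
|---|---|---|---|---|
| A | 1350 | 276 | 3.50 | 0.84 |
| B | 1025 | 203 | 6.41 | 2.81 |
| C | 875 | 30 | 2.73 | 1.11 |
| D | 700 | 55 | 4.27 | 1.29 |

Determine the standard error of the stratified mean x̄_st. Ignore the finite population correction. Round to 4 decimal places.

V̂(x̄_st) = Σ W_h² s_h²/n_h, with W_h = N_h/N and N = 3950:
  stratum A: (1350/3950)²·0.84²/276 = 0.000298623
  stratum B: (1025/3950)²·2.81²/203 = 0.00261921
  stratum C: (875/3950)²·1.11²/30 = 0.00201533
  stratum D: (700/3950)²·1.29²/55 = 0.000950208
V̂(x̄_st) = 0.00588337
SE(x̄_st) = √0.00588337 = 0.0767031

SE(x̄_st) ≈ 0.0767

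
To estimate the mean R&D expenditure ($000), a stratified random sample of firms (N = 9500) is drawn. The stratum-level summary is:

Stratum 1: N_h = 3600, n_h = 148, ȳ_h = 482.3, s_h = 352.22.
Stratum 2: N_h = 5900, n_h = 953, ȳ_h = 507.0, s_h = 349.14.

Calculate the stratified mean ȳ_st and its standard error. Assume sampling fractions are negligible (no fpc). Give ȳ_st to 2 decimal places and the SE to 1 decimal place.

ȳ_st ≈ 497.64, SE ≈ 13.0

ȳ_st = Σ W_h ȳ_h = (3600·482.3 + 5900·507.0)/9500 = 497.64000
V̂(ȳ_st) = Σ W_h² s_h²/n_h, with W_h = N_h/N and N = 9500:
  stratum 1: (3600/9500)²·352.22²/148 = 120.372
  stratum 2: (5900/9500)²·349.14²/953 = 49.3359
V̂(ȳ_st) = 169.708
SE(ȳ_st) = √169.708 = 13.0272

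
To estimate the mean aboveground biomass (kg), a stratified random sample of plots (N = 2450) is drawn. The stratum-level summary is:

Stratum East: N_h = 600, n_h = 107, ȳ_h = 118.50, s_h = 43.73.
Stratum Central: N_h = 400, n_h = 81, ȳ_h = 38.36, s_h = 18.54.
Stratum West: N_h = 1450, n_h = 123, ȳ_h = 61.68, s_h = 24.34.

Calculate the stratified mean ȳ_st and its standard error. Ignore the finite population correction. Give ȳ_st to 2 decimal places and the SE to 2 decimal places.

ȳ_st ≈ 71.79, SE ≈ 1.69

ȳ_st = Σ W_h ȳ_h = (600·118.50 + 400·38.36 + 1450·61.68)/2450 = 71.78776
V̂(ȳ_st) = Σ W_h² s_h²/n_h, with W_h = N_h/N and N = 2450:
  stratum East: (600/2450)²·43.73²/107 = 1.07188
  stratum Central: (400/2450)²·18.54²/81 = 0.113116
  stratum West: (1450/2450)²·24.34²/123 = 1.6871
V̂(ȳ_st) = 2.87209
SE(ȳ_st) = √2.87209 = 1.69472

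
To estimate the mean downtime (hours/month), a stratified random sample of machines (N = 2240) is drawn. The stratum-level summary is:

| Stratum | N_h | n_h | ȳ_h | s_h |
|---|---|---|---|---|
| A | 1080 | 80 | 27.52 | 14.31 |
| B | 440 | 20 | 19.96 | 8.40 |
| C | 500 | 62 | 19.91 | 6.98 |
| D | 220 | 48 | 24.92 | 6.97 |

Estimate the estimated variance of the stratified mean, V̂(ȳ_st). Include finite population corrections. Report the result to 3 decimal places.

V̂(ȳ_st) ≈ 0.723

V̂(ȳ_st) = Σ W_h² (1 − n_h/N_h) s_h²/n_h, with W_h = N_h/N and N = 2240:
  stratum A: (1080/2240)²·(1 − 80/1080)·14.31²/80 = 0.550956
  stratum B: (440/2240)²·(1 − 20/440)·8.40²/20 = 0.129938
  stratum C: (500/2240)²·(1 − 62/500)·6.98²/62 = 0.0342979
  stratum D: (220/2240)²·(1 − 48/220)·6.97²/48 = 0.00763272
V̂(ȳ_st) = 0.722824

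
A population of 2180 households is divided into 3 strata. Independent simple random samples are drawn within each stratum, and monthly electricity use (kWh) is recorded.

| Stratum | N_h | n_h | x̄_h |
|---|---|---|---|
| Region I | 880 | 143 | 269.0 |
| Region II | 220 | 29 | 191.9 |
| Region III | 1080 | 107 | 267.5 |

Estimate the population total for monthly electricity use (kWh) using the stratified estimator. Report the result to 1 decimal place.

τ̂_st ≈ 567838.0

τ̂_st = Σ N_h x̄_h = 880·269.0 + 220·191.9 + 1080·267.5 = 567838.0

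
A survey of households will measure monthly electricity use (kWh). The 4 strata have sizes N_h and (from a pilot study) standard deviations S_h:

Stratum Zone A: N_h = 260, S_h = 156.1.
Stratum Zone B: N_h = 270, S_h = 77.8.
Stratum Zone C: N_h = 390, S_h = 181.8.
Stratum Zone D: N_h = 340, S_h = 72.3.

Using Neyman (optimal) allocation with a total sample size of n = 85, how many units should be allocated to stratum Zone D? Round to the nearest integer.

Neyman allocation: n_h = n · N_h S_h / Σ N_i S_i, with n = 85.
  stratum Zone A: N_h·S_h = 260·156.1 = 40586.00
  stratum Zone B: N_h·S_h = 270·77.8 = 21006.00
  stratum Zone C: N_h·S_h = 390·181.8 = 70902.00
  stratum Zone D: N_h·S_h = 340·72.3 = 24582.00
Σ N_h S_h = 157076.00
n for stratum Zone D = 85·24582.00/157076.00 = 13.302 → 13

13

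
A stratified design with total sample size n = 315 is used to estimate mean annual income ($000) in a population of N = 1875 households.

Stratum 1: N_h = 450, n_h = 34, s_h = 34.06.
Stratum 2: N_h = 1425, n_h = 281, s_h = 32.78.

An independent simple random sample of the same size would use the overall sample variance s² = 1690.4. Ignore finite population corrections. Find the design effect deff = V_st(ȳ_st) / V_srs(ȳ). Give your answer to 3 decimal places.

deff ≈ 0.778

V̂(ȳ_st) = Σ W_h² s_h²/n_h, with W_h = N_h/N and N = 1875:
  stratum 1: (450/1875)²·34.06²/34 = 1.96532
  stratum 2: (1425/1875)²·32.78²/281 = 2.20871
V_st = 4.17403
V_srs = s²/n = 1690.4/315 = 5.36635
deff = V_st / V_srs = 4.17403/5.36635 = 0.7778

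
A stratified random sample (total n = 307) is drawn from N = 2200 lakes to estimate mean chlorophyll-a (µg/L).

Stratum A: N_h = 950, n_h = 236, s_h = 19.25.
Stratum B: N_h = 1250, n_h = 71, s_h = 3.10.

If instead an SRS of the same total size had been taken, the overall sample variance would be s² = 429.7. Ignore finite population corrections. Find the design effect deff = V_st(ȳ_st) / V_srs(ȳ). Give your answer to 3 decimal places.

deff ≈ 0.240

V̂(ȳ_st) = Σ W_h² s_h²/n_h, with W_h = N_h/N and N = 2200:
  stratum A: (950/2200)²·19.25²/236 = 0.292787
  stratum B: (1250/2200)²·3.10²/71 = 0.0436958
V_st = 0.336482
V_srs = s²/n = 429.7/307 = 1.39967
deff = V_st / V_srs = 0.336482/1.39967 = 0.2404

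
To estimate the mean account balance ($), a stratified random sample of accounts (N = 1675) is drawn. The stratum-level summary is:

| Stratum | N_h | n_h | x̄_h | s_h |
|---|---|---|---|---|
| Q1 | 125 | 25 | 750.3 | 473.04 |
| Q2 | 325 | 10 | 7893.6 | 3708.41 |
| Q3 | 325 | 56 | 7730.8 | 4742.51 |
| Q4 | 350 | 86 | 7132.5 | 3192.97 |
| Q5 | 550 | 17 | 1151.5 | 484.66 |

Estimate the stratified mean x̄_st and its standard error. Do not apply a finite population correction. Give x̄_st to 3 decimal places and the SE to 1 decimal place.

x̄_st ≈ 4956.070, SE ≈ 271.3

x̄_st = Σ W_h x̄_h = (125·750.3 + 325·7893.6 + 325·7730.8 + 350·7132.5 + 550·1151.5)/1675 = 4956.07015
V̂(x̄_st) = Σ W_h² s_h²/n_h, with W_h = N_h/N and N = 1675:
  stratum Q1: (125/1675)²·473.04²/25 = 49.8478
  stratum Q2: (325/1675)²·3708.41²/10 = 51774.1
  stratum Q3: (325/1675)²·4742.51²/56 = 15120.5
  stratum Q4: (350/1675)²·3192.97²/86 = 5176.04
  stratum Q5: (550/1675)²·484.66²/17 = 1489.78
V̂(x̄_st) = 73610.2
SE(x̄_st) = √73610.2 = 271.312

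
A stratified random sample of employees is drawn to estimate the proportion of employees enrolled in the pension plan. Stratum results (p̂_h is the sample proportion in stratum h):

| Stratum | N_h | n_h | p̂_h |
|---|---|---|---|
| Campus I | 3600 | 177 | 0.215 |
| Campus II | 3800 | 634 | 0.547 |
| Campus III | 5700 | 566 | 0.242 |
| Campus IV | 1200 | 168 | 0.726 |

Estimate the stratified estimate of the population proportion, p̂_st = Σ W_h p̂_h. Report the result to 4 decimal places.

p̂_st ≈ 0.3569

N = 14300; stratum weights W_h = N_h/N.
p̂_st = Σ W_h p̂_h = (3600·0.215 + 3800·0.547 + 5700·0.242 + 1200·0.726)/14300 = 0.35687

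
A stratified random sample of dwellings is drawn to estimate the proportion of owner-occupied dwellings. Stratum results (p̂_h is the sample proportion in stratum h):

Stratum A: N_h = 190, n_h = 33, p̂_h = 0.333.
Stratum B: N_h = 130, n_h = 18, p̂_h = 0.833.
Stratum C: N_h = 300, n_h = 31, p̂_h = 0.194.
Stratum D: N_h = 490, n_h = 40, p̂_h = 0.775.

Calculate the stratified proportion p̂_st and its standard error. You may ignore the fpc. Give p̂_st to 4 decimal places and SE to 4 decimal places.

N = 1110; stratum weights W_h = N_h/N.
p̂_st = Σ W_h p̂_h = (190·0.333 + 130·0.833 + 300·0.194 + 490·0.775)/1110 = 0.54911
V̂(p̂_st) = Σ W_h² p̂_h(1−p̂_h)/(n_h−1):
  stratum A: (190/1110)²·0.333·0.667/32 = 0.000203367
  stratum B: (130/1110)²·0.833·0.167/17 = 0.000112241
  stratum C: (300/1110)²·0.194·0.806/30 = 0.000380726
  stratum D: (490/1110)²·0.775·0.225/39 = 0.000871296
V̂(p̂_st) = 0.00156763; SE = √V̂ = 0.0395933

p̂_st ≈ 0.5491, SE ≈ 0.0396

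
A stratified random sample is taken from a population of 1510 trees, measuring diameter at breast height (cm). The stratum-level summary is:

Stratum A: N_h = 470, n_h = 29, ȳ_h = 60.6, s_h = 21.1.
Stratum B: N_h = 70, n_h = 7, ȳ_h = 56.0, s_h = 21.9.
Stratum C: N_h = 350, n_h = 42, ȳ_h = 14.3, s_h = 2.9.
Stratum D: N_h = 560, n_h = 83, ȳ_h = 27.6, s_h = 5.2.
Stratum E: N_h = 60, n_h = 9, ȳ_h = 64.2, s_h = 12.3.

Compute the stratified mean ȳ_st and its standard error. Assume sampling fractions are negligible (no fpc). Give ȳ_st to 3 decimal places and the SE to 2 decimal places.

ȳ_st = Σ W_h ȳ_h = (470·60.6 + 70·56.0 + 350·14.3 + 560·27.6 + 60·64.2)/1510 = 37.55960
V̂(ȳ_st) = Σ W_h² s_h²/n_h, with W_h = N_h/N and N = 1510:
  stratum A: (470/1510)²·21.1²/29 = 1.48733
  stratum B: (70/1510)²·21.9²/7 = 0.147242
  stratum C: (350/1510)²·2.9²/42 = 0.0107579
  stratum D: (560/1510)²·5.2²/83 = 0.0448075
  stratum E: (60/1510)²·12.3²/9 = 0.0265409
V̂(ȳ_st) = 1.71668
SE(ȳ_st) = √1.71668 = 1.31022

ȳ_st ≈ 37.560, SE ≈ 1.31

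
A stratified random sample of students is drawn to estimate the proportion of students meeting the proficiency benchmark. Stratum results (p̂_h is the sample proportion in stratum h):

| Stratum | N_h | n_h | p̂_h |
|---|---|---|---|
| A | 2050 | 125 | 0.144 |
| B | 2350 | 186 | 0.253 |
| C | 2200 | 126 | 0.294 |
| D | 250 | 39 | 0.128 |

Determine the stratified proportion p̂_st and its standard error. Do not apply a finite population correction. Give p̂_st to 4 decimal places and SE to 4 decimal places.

N = 6850; stratum weights W_h = N_h/N.
p̂_st = Σ W_h p̂_h = (2050·0.144 + 2350·0.253 + 2200·0.294 + 250·0.128)/6850 = 0.22899
V̂(p̂_st) = Σ W_h² p̂_h(1−p̂_h)/(n_h−1):
  stratum A: (2050/6850)²·0.144·0.856/124 = 8.9031e-05
  stratum B: (2350/6850)²·0.253·0.747/185 = 0.000120233
  stratum C: (2200/6850)²·0.294·0.706/125 = 0.00017128
  stratum D: (250/6850)²·0.128·0.872/38 = 3.91239e-06
V̂(p̂_st) = 0.000384456; SE = √V̂ = 0.0196076

p̂_st ≈ 0.2290, SE ≈ 0.0196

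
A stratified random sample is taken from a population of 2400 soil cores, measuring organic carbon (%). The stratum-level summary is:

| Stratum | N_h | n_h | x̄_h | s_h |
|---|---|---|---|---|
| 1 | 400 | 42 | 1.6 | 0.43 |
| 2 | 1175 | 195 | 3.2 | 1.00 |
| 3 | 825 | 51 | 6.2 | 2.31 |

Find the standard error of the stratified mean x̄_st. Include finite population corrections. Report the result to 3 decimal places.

SE(x̄_st) ≈ 0.113

V̂(x̄_st) = Σ W_h² (1 − n_h/N_h) s_h²/n_h, with W_h = N_h/N and N = 2400:
  stratum 1: (400/2400)²·(1 − 42/400)·0.43²/42 = 0.000109448
  stratum 2: (1175/2400)²·(1 − 195/1175)·1.00²/195 = 0.0010252
  stratum 3: (825/2400)²·(1 − 51/825)·2.31²/51 = 0.0115992
V̂(x̄_st) = 0.0127338
SE(x̄_st) = √0.0127338 = 0.112844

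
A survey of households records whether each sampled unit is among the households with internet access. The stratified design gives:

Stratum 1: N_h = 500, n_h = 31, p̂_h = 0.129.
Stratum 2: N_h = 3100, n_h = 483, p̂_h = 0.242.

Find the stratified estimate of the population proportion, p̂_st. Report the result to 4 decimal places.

N = 3600; stratum weights W_h = N_h/N.
p̂_st = Σ W_h p̂_h = (500·0.129 + 3100·0.242)/3600 = 0.22631

p̂_st ≈ 0.2263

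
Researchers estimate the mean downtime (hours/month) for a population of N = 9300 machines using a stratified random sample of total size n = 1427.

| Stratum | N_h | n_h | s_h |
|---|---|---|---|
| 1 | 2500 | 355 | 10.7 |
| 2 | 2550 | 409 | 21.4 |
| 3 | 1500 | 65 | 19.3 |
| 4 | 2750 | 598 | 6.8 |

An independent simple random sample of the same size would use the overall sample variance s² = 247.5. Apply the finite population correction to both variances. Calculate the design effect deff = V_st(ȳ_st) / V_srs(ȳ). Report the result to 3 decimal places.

V̂(ȳ_st) = Σ W_h² (1 − n_h/N_h) s_h²/n_h, with W_h = N_h/N and N = 9300:
  stratum 1: (2500/9300)²·(1 − 355/2500)·10.7²/355 = 0.0199959
  stratum 2: (2550/9300)²·(1 − 409/2550)·21.4²/409 = 0.0706798
  stratum 3: (1500/9300)²·(1 − 65/1500)·19.3²/65 = 0.142619
  stratum 4: (2750/9300)²·(1 − 598/2750)·6.8²/598 = 0.00529085
V_st = 0.238586
V_srs = (1 − 1427/9300)·247.5/1427 = 0.146828
deff = V_st / V_srs = 0.238586/0.146828 = 1.6249

deff ≈ 1.625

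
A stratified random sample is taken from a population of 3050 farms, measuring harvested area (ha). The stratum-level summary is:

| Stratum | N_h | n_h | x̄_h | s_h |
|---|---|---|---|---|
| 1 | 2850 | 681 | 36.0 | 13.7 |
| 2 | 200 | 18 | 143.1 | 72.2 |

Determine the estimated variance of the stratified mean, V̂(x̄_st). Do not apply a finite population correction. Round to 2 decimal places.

V̂(x̄_st) ≈ 1.49

V̂(x̄_st) = Σ W_h² s_h²/n_h, with W_h = N_h/N and N = 3050:
  stratum 1: (2850/3050)²·13.7²/681 = 0.240649
  stratum 2: (200/3050)²·72.2²/18 = 1.24527
V̂(x̄_st) = 1.48592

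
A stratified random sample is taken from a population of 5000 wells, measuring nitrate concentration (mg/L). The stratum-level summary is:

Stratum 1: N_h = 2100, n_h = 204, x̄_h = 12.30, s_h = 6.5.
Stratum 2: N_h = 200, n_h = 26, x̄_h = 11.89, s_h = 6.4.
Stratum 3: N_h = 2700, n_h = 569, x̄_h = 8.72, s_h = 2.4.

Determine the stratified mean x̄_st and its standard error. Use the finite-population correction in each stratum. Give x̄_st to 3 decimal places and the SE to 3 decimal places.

x̄_st = Σ W_h x̄_h = (2100·12.30 + 200·11.89 + 2700·8.72)/5000 = 10.35040
V̂(x̄_st) = Σ W_h² (1 − n_h/N_h) s_h²/n_h, with W_h = N_h/N and N = 5000:
  stratum 1: (2100/5000)²·(1 − 204/2100)·6.5²/204 = 0.0329848
  stratum 2: (200/5000)²·(1 − 26/200)·6.4²/26 = 0.00219294
  stratum 3: (2700/5000)²·(1 − 569/2700)·2.4²/569 = 0.00232979
V̂(x̄_st) = 0.0375076
SE(x̄_st) = √0.0375076 = 0.193669

x̄_st ≈ 10.350, SE ≈ 0.194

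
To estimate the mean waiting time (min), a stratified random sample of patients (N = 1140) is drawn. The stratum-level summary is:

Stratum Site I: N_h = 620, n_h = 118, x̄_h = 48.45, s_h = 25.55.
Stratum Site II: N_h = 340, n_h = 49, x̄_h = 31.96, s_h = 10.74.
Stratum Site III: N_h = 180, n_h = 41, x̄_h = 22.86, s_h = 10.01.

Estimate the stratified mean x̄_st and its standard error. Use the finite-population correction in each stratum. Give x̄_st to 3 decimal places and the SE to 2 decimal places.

x̄_st = Σ W_h x̄_h = (620·48.45 + 340·31.96 + 180·22.86)/1140 = 39.49140
V̂(x̄_st) = Σ W_h² (1 − n_h/N_h) s_h²/n_h, with W_h = N_h/N and N = 1140:
  stratum Site I: (620/1140)²·(1 − 118/620)·25.55²/118 = 1.32491
  stratum Site II: (340/1140)²·(1 − 49/340)·10.74²/49 = 0.179215
  stratum Site III: (180/1140)²·(1 − 41/180)·10.01²/41 = 0.0470502
V̂(x̄_st) = 1.55117
SE(x̄_st) = √1.55117 = 1.24546

x̄_st ≈ 39.491, SE ≈ 1.25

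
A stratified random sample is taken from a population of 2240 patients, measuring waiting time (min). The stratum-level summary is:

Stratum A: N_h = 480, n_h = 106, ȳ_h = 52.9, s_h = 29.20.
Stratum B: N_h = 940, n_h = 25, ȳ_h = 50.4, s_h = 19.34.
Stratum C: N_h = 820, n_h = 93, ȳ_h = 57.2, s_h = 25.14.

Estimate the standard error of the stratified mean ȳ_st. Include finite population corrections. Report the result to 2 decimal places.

V̂(ȳ_st) = Σ W_h² (1 − n_h/N_h) s_h²/n_h, with W_h = N_h/N and N = 2240:
  stratum A: (480/2240)²·(1 − 106/480)·29.20²/106 = 0.287791
  stratum B: (940/2240)²·(1 − 25/940)·19.34²/25 = 2.56464
  stratum C: (820/2240)²·(1 − 93/820)·25.14²/93 = 0.807421
V̂(ȳ_st) = 3.65985
SE(ȳ_st) = √3.65985 = 1.91307

SE(ȳ_st) ≈ 1.91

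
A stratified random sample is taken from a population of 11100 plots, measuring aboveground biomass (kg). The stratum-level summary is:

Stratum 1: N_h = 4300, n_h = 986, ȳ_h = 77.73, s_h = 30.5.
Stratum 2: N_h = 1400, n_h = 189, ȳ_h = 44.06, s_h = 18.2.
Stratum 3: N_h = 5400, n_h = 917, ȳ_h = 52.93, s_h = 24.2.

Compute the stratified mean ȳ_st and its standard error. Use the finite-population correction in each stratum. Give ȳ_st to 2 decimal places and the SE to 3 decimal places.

ȳ_st ≈ 61.42, SE ≈ 0.509

ȳ_st = Σ W_h ȳ_h = (4300·77.73 + 1400·44.06 + 5400·52.93)/11100 = 61.41847
V̂(ȳ_st) = Σ W_h² (1 − n_h/N_h) s_h²/n_h, with W_h = N_h/N and N = 11100:
  stratum 1: (4300/11100)²·(1 − 986/4300)·30.5²/986 = 0.109118
  stratum 2: (1400/11100)²·(1 − 189/1400)·18.2²/189 = 0.0241161
  stratum 3: (5400/11100)²·(1 − 917/5400)·24.2²/917 = 0.125481
V̂(ȳ_st) = 0.258715
SE(ȳ_st) = √0.258715 = 0.508641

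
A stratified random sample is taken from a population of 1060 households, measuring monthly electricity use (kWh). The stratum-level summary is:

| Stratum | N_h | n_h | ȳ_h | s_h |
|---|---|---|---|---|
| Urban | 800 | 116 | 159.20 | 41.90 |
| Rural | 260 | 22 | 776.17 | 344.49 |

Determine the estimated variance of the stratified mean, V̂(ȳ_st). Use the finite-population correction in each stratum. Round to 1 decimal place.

V̂(ȳ_st) ≈ 304.4

V̂(ȳ_st) = Σ W_h² (1 − n_h/N_h) s_h²/n_h, with W_h = N_h/N and N = 1060:
  stratum Urban: (800/1060)²·(1 − 116/800)·41.90²/116 = 7.37063
  stratum Rural: (260/1060)²·(1 − 22/260)·344.49²/22 = 297.077
V̂(ȳ_st) = 304.448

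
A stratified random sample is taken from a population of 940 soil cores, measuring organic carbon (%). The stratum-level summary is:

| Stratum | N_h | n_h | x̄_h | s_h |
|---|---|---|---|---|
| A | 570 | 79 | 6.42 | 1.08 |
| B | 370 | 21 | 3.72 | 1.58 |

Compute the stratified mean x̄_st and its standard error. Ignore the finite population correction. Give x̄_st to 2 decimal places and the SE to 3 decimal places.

x̄_st ≈ 5.36, SE ≈ 0.154

x̄_st = Σ W_h x̄_h = (570·6.42 + 370·3.72)/940 = 5.35723
V̂(x̄_st) = Σ W_h² s_h²/n_h, with W_h = N_h/N and N = 940:
  stratum A: (570/940)²·1.08²/79 = 0.00542893
  stratum B: (370/940)²·1.58²/21 = 0.018418
V̂(x̄_st) = 0.0238469
SE(x̄_st) = √0.0238469 = 0.154425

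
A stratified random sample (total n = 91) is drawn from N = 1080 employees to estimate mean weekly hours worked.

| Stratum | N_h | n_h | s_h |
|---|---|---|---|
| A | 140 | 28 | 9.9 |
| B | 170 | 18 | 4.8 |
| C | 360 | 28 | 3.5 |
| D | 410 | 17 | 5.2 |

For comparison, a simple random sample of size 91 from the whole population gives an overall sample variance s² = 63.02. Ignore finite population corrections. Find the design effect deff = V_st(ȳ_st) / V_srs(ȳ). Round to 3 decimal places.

deff ≈ 0.532

V̂(ȳ_st) = Σ W_h² s_h²/n_h, with W_h = N_h/N and N = 1080:
  stratum A: (140/1080)²·9.9²/28 = 0.0588194
  stratum B: (170/1080)²·4.8²/18 = 0.0317147
  stratum C: (360/1080)²·3.5²/28 = 0.0486111
  stratum D: (410/1080)²·5.2²/17 = 0.229233
V_st = 0.368379
V_srs = s²/n = 63.02/91 = 0.692527
deff = V_st / V_srs = 0.368379/0.692527 = 0.5319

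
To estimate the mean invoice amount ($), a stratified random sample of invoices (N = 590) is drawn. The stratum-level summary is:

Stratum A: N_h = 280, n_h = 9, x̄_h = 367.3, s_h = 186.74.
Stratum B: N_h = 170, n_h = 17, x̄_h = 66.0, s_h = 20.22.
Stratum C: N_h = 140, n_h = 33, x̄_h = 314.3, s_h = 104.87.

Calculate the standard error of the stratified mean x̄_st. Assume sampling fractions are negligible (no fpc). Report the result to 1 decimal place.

SE(x̄_st) ≈ 29.9

V̂(x̄_st) = Σ W_h² s_h²/n_h, with W_h = N_h/N and N = 590:
  stratum A: (280/590)²·186.74²/9 = 872.658
  stratum B: (170/590)²·20.22²/17 = 1.99667
  stratum C: (140/590)²·104.87²/33 = 18.7647
V̂(x̄_st) = 893.42
SE(x̄_st) = √893.42 = 29.8901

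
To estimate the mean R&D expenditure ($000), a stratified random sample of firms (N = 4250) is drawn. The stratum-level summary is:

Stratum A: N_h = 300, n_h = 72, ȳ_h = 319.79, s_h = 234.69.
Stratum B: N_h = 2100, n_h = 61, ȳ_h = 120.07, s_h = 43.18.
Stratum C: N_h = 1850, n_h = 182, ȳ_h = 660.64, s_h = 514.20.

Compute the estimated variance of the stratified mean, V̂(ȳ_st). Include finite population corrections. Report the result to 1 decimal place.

V̂(ȳ_st) ≈ 258.3

V̂(ȳ_st) = Σ W_h² (1 − n_h/N_h) s_h²/n_h, with W_h = N_h/N and N = 4250:
  stratum A: (300/4250)²·(1 − 72/300)·234.69²/72 = 2.89691
  stratum B: (2100/4250)²·(1 − 61/2100)·43.18²/61 = 7.24593
  stratum C: (1850/4250)²·(1 − 182/1850)·514.20²/182 = 248.189
V̂(ȳ_st) = 258.332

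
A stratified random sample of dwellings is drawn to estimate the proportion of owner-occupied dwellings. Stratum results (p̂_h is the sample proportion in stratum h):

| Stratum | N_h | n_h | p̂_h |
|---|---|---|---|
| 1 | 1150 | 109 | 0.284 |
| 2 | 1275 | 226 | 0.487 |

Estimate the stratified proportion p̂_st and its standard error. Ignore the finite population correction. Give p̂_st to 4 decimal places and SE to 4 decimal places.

p̂_st ≈ 0.3907, SE ≈ 0.0270

N = 2425; stratum weights W_h = N_h/N.
p̂_st = Σ W_h p̂_h = (1150·0.284 + 1275·0.487)/2425 = 0.39073
V̂(p̂_st) = Σ W_h² p̂_h(1−p̂_h)/(n_h−1):
  stratum 1: (1150/2425)²·0.284·0.716/108 = 0.000423428
  stratum 2: (1275/2425)²·0.487·0.513/225 = 0.000306945
V̂(p̂_st) = 0.000730373; SE = √V̂ = 0.0270254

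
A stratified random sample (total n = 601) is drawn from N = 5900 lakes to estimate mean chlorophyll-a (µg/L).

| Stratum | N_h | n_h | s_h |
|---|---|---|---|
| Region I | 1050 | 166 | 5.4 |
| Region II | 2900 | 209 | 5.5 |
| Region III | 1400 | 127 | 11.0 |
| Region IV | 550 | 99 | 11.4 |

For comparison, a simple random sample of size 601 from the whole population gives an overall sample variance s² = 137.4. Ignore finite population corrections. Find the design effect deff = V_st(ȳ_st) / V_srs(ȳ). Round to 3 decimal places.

V̂(ȳ_st) = Σ W_h² s_h²/n_h, with W_h = N_h/N and N = 5900:
  stratum Region I: (1050/5900)²·5.4²/166 = 0.00556358
  stratum Region II: (2900/5900)²·5.5²/209 = 0.034968
  stratum Region III: (1400/5900)²·11.0²/127 = 0.0536455
  stratum Region IV: (550/5900)²·11.4²/99 = 0.0114076
V_st = 0.105585
V_srs = s²/n = 137.4/601 = 0.228619
deff = V_st / V_srs = 0.105585/0.228619 = 0.4618

deff ≈ 0.462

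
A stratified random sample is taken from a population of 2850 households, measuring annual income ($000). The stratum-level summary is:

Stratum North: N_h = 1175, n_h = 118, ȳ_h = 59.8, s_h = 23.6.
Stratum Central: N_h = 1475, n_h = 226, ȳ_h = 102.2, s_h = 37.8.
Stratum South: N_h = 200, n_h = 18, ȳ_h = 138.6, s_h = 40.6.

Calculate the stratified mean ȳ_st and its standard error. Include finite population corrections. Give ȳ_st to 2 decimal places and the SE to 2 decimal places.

ȳ_st = Σ W_h ȳ_h = (1175·59.8 + 1475·102.2 + 200·138.6)/2850 = 87.27368
V̂(ȳ_st) = Σ W_h² (1 − n_h/N_h) s_h²/n_h, with W_h = N_h/N and N = 2850:
  stratum North: (1175/2850)²·(1 − 118/1175)·23.6²/118 = 0.721714
  stratum Central: (1475/2850)²·(1 − 226/1475)·37.8²/226 = 1.43397
  stratum South: (200/2850)²·(1 − 18/200)·40.6²/18 = 0.410385
V̂(ȳ_st) = 2.56607
SE(ȳ_st) = √2.56607 = 1.6019

ȳ_st ≈ 87.27, SE ≈ 1.60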